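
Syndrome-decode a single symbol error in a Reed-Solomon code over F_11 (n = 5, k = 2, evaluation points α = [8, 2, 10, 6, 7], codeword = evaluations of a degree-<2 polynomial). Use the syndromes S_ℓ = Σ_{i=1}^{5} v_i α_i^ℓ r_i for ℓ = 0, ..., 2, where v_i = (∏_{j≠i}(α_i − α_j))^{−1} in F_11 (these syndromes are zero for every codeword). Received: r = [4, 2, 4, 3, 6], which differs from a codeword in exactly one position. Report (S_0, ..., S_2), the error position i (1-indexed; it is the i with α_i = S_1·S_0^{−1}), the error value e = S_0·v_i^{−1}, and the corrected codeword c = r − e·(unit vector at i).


S = (8, 9, 6), error at position 1, error magnitude e = 6, c = [9, 2, 4, 3, 6].

Step 1: column multipliers v_i = (∏_{j≠i}(α_i − α_j))^{−1} mod 11.
  i = 1 (α = 8): (8−2)(8−10)(8−6)(8−7) = 6·(−2)·2·1 = −24 ≡ 9, so v_1 = 9^{−1} = 5 (mod 11).
  i = 2 (α = 2): (2−8)(2−10)(2−6)(2−7) = (−6)·(−8)·(−4)·(−5) = 960 ≡ 3, so v_2 = 3^{−1} = 4 (mod 11).
  i = 3 (α = 10): (10−8)(10−2)(10−6)(10−7) = 2·8·4·3 = 192 ≡ 5, so v_3 = 5^{−1} = 9 (mod 11).
  i = 4 (α = 6): (6−8)(6−2)(6−10)(6−7) = (−2)·4·(−4)·(−1) = −32 ≡ 1, so v_4 = 1^{−1} = 1 (mod 11).
  i = 5 (α = 7): (7−8)(7−2)(7−10)(7−6) = (−1)·5·(−3)·1 = 15 ≡ 4, so v_5 = 4^{−1} = 3 (mod 11).
  v = [5, 4, 9, 1, 3].
Step 2: syndromes of r = [4, 2, 4, 3, 6] (all sums mod 11).
  S_0 = Σ v_i r_i = 5·4 + 4·2 + 9·4 + 1·3 + 3·6 = 85 ≡ 8.
  S_1 = Σ v_i α_i r_i = 5·8·4 + 4·2·2 + 9·10·4 + 1·6·3 + 3·7·6 = 680 ≡ 9.
  α_i^2 mod 11 = [9, 4, 1, 3, 5].
  S_2 = Σ v_i α_i^2 r_i = 5·9·4 + 4·4·2 + 9·1·4 + 1·3·3 + 3·5·6 = 347 ≡ 6.
  S = (8, 9, 6) ≠ 0, so r is not a codeword (an error is present).
Step 3: locate the error. For a single error e at position i, S_ℓ = v_i·e·α_i^ℓ, so α_err = S_1/S_0.
  S_0^{−1} = 8^{−1} = 7 (mod 11), so α_err = 9·7 = 63 ≡ 8 = α_1. Error position i = 1.
  Consistency check: S_2/S_1 = 6·5 = 30 ≡ 8 = α_err ✓ (single-error assumption holds).
Step 4: error magnitude e = S_0/v_1 = S_0·∏_{j≠1}(α_1 − α_j) = 8·9 = 72 ≡ 6 (mod 11).
Step 5: correct position 1: c_1 = r_1 − e = 4 − 6 ≡ 9 (mod 11). Hence c = [9, 2, 4, 3, 6].
  Check: interpolating c through the α_i gives m(x) = 7 + 3·x (degree < 2) with m(α_i) = c_i for every i, so c is indeed a codeword.


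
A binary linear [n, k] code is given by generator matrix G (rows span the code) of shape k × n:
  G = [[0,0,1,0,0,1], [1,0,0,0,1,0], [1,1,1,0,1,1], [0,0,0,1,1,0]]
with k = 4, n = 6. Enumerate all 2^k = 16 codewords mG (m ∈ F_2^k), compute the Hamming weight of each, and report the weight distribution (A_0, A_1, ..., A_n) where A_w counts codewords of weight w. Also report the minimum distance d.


Weight distribution: A_0 = 1, A_1 = 1, A_2 = 4, A_3 = 4, A_4 = 3, A_5 = 3. Minimum distance d = 1.

Enumerate all 2^4 = 16 messages m ∈ F_2^4.
For each, compute codeword c = mG in F_2^6, then tally its weight.
  m = 0000 → c = 000000, weight = 0.
  m = 1000 → c = 001001, weight = 2.
  m = 0100 → c = 100010, weight = 2.
  m = 1100 → c = 101011, weight = 4.
  m = 0010 → c = 111011, weight = 5.
  m = 1010 → c = 110010, weight = 3.
  m = 0110 → c = 011001, weight = 3.
  m = 1110 → c = 010000, weight = 1.
  m = 0001 → c = 000110, weight = 2.
  m = 1001 → c = 001111, weight = 4.
  m = 0101 → c = 100100, weight = 2.
  m = 1101 → c = 101101, weight = 4.
  m = 0011 → c = 111101, weight = 5.
  m = 1011 → c = 110100, weight = 3.
  m = 0111 → c = 011111, weight = 5.
  m = 1111 → c = 010110, weight = 3.
Tally weights:
  weight 0: 1 codewords.
  weight 1: 1 codewords.
  weight 2: 4 codewords.
  weight 3: 4 codewords.
  weight 4: 3 codewords.
  weight 5: 3 codewords.
Minimum distance d = smallest w > 0 with A_w > 0 = 1.
Sanity: Σ A_w = 16 = 2^4 = 16 ✓.


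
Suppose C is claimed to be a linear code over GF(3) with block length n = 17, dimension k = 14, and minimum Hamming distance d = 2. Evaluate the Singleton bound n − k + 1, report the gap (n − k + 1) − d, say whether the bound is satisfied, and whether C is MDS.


Singleton RHS = n − k + 1 = 4, slack = 2, bound satisfied, not MDS.

Singleton bound: d ≤ n − k + 1.
Here n = 17, k = 14, so n − k + 1 = 4.
Given d = 2, check d ≤ 4: YES.
Slack = (n − k + 1) − d = 2.
The code is NOT MDS (slack = 2 > 0).
Description: the claimed parameters are [17, 14, 2]_3; such a code would be non-MDS.


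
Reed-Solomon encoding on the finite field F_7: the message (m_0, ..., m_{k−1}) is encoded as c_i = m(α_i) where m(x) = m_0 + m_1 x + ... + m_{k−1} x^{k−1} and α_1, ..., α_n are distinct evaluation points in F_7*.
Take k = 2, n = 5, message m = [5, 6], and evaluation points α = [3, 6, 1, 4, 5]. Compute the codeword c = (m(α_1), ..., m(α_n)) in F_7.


c = [2, 6, 4, 1, 0]

Message polynomial: m(x) = 5 + 6·x (mod 7).
For each evaluation point α_i, compute m(α_i) mod 7:
  α_1 = 3: Horner steps 6 → 2, so m(3) = 2.
  α_2 = 6: Horner steps 6 → 6, so m(6) = 6.
  α_3 = 1: Horner steps 6 → 4, so m(1) = 4.
  α_4 = 4: Horner steps 6 → 1, so m(4) = 1.
  α_5 = 5: Horner steps 6 → 0, so m(5) = 0.
Codeword c = [2, 6, 4, 1, 0] ∈ F_7^5.


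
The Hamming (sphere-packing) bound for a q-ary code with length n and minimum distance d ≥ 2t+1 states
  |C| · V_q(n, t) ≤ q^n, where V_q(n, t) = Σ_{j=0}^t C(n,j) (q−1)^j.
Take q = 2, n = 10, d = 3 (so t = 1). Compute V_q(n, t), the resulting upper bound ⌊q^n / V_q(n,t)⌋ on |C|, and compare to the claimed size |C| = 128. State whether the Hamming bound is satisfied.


V_q(n, t) = 11, q^n = 1024, Hamming bound = 93, |C| = 128 > bound (violated).

Step 1: Compute V_q(n, t) = Σ_{j=0}^1 C(n, j) (q−1)^j.
  j = 0: C(10,0)·(1)^0 = 1·1 = 1.
  j = 1: C(10,1)·(1)^1 = 10·1 = 10.
  V_q(n, t) = 1 + 10 = 11.
Step 2: q^n = 2^10 = 1024.
Step 3: Hamming bound ⌊q^n / V_q(n,t)⌋ = ⌊1024/11⌋ = 93.
Step 4: Compare |C| = 128 to 93: violated.
The claimed |C| lies above the Hamming bound, so no 2-ary code of length 10 with d ≥ 3 can have 128 codewords.


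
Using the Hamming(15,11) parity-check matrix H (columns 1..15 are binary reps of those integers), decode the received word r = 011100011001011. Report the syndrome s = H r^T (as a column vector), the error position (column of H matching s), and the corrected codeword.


s = (1, 0, 0, 1)^T, error position = 9, corrected codeword c = 011100010001011

Compute s = H r^T mod 2 one row at a time:
  s_1 = 1 + 1 + 0 + 0 + 1 + 0 + 1 + 1 = 5 ≡ 1 (mod 2).
  s_2 = 1 + 0 + 0 + 0 + 1 + 0 + 1 + 1 = 4 ≡ 0 (mod 2).
  s_3 = 1 + 1 + 0 + 0 + 0 + 0 + 1 + 1 = 4 ≡ 0 (mod 2).
  s_4 = 0 + 1 + 0 + 0 + 1 + 0 + 0 + 1 = 3 ≡ 1 (mod 2).
s = (1, 0, 0, 1)^T — this equals column 9 of H (binary 1001), so error is at position 9.
Correct: flip bit 9 of r = 011100011001011 to get c = 011100010001011.


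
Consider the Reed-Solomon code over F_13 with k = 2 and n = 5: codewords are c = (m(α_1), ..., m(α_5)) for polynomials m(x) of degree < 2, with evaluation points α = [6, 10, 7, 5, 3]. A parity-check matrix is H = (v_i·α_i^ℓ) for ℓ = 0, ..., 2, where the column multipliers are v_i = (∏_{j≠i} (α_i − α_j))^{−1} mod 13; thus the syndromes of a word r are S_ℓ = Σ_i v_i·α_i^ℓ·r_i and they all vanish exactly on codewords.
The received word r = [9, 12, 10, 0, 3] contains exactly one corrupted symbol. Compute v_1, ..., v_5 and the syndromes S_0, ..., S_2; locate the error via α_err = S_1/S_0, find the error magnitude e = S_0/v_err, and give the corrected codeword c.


S = (9, 2, 12), error at position 1, error magnitude e = 4, c = [5, 12, 10, 0, 3].

Step 1: column multipliers v_i = (∏_{j≠i}(α_i − α_j))^{−1} mod 13.
  i = 1 (α = 6): (6−10)(6−7)(6−5)(6−3) = (−4)·(−1)·1·3 = 12 ≡ 12, so v_1 = 12^{−1} = 12 (mod 13).
  i = 2 (α = 10): (10−6)(10−7)(10−5)(10−3) = 4·3·5·7 = 420 ≡ 4, so v_2 = 4^{−1} = 10 (mod 13).
  i = 3 (α = 7): (7−6)(7−10)(7−5)(7−3) = 1·(−3)·2·4 = −24 ≡ 2, so v_3 = 2^{−1} = 7 (mod 13).
  i = 4 (α = 5): (5−6)(5−10)(5−7)(5−3) = (−1)·(−5)·(−2)·2 = −20 ≡ 6, so v_4 = 6^{−1} = 11 (mod 13).
  i = 5 (α = 3): (3−6)(3−10)(3−7)(3−5) = (−3)·(−7)·(−4)·(−2) = 168 ≡ 12, so v_5 = 12^{−1} = 12 (mod 13).
  v = [12, 10, 7, 11, 12].
Step 2: syndromes of r = [9, 12, 10, 0, 3] (all sums mod 13).
  S_0 = Σ v_i r_i = 12·9 + 10·12 + 7·10 + 11·0 + 12·3 = 334 ≡ 9.
  S_1 = Σ v_i α_i r_i = 12·6·9 + 10·10·12 + 7·7·10 + 11·5·0 + 12·3·3 = 2446 ≡ 2.
  α_i^2 mod 13 = [10, 9, 10, 12, 9].
  S_2 = Σ v_i α_i^2 r_i = 12·10·9 + 10·9·12 + 7·10·10 + 11·12·0 + 12·9·3 = 3184 ≡ 12.
  S = (9, 2, 12) ≠ 0, so r is not a codeword (an error is present).
Step 3: locate the error. For a single error e at position i, S_ℓ = v_i·e·α_i^ℓ, so α_err = S_1/S_0.
  S_0^{−1} = 9^{−1} = 3 (mod 13), so α_err = 2·3 = 6 ≡ 6 = α_1. Error position i = 1.
  Consistency check: S_2/S_1 = 12·7 = 84 ≡ 6 = α_err ✓ (single-error assumption holds).
Step 4: error magnitude e = S_0/v_1 = S_0·∏_{j≠1}(α_1 − α_j) = 9·12 = 108 ≡ 4 (mod 13).
Step 5: correct position 1: c_1 = r_1 − e = 9 − 4 ≡ 5 (mod 13). Hence c = [5, 12, 10, 0, 3].
  Check: interpolating c through the α_i gives m(x) = 1 + 5·x (degree < 2) with m(α_i) = c_i for every i, so c is indeed a codeword.


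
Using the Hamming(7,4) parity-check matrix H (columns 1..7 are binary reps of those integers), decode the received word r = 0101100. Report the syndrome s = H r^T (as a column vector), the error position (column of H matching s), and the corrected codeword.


s = (0, 1, 1)^T, error position = 3, corrected codeword c = 0111100

Compute s = H r^T mod 2 one row at a time:
  s_1 = 1 + 1 + 0 + 0 = 2 ≡ 0 (mod 2).
  s_2 = 1 + 0 + 0 + 0 = 1 ≡ 1 (mod 2).
  s_3 = 0 + 0 + 1 + 0 = 1 ≡ 1 (mod 2).
s = (0, 1, 1)^T — this equals column 3 of H (binary 011), so error is at position 3.
Correct: flip bit 3 of r = 0101100 to get c = 0111100.


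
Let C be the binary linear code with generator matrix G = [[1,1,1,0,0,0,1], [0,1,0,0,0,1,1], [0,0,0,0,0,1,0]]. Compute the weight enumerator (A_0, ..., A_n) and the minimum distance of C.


Weight distribution: A_0 = 1, A_1 = 1, A_2 = 2, A_3 = 2, A_4 = 1, A_5 = 1. Minimum distance d = 1.

Enumerate all 2^3 = 8 messages m ∈ F_2^3.
For each, compute codeword c = mG in F_2^7, then tally its weight.
  m = 000 → c = 0000000, weight = 0.
  m = 100 → c = 1110001, weight = 4.
  m = 010 → c = 0100011, weight = 3.
  m = 110 → c = 1010010, weight = 3.
  m = 001 → c = 0000010, weight = 1.
  m = 101 → c = 1110011, weight = 5.
  m = 011 → c = 0100001, weight = 2.
  m = 111 → c = 1010000, weight = 2.
Tally weights:
  weight 0: 1 codewords.
  weight 1: 1 codewords.
  weight 2: 2 codewords.
  weight 3: 2 codewords.
  weight 4: 1 codewords.
  weight 5: 1 codewords.
Minimum distance d = smallest w > 0 with A_w > 0 = 1.
Sanity: Σ A_w = 8 = 2^3 = 8 ✓.


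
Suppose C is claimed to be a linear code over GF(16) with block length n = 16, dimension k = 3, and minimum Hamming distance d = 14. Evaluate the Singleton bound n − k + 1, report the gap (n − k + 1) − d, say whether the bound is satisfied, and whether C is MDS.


Singleton RHS = n − k + 1 = 14, slack = 0, bound satisfied, MDS.

Singleton bound: d ≤ n − k + 1.
Here n = 16, k = 3, so n − k + 1 = 14.
Given d = 14, check d ≤ 14: YES.
Slack = (n − k + 1) − d = 0.
The code is MDS (slack = 0).
Description: the claimed parameters are [16, 3, 14]_16; such a code would be MDS (meets Singleton bound).


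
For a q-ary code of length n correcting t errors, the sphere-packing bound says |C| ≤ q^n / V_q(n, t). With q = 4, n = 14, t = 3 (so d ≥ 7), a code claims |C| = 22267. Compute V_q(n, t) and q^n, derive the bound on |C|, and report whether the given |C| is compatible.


V_q(n, t) = 10690, q^n = 268435456, Hamming bound = 25110, |C| = 22267 ≤ bound (satisfied).

Step 1: Compute V_q(n, t) = Σ_{j=0}^3 C(n, j) (q−1)^j.
  j = 0: C(14,0)·(3)^0 = 1·1 = 1.
  j = 1: C(14,1)·(3)^1 = 14·3 = 42.
  j = 2: C(14,2)·(3)^2 = 91·9 = 819.
  j = 3: C(14,3)·(3)^3 = 364·27 = 9828.
  V_q(n, t) = 1 + 42 + 819 + 9828 = 10690.
Step 2: q^n = 4^14 = 268435456.
Step 3: Hamming bound ⌊q^n / V_q(n,t)⌋ = ⌊268435456/10690⌋ = 25110.
Step 4: Compare |C| = 22267 to 25110: satisfied.
The claimed |C| lies below the Hamming bound.


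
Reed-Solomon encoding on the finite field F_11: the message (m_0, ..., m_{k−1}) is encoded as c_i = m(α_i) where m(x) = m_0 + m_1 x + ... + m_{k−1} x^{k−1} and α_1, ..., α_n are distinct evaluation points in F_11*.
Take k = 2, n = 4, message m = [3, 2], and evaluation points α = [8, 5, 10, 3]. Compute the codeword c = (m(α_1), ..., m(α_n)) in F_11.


c = [8, 2, 1, 9]

Message polynomial: m(x) = 3 + 2·x (mod 11).
For each evaluation point α_i, compute m(α_i) mod 11:
  α_1 = 8: Horner steps 2 → 8, so m(8) = 8.
  α_2 = 5: Horner steps 2 → 2, so m(5) = 2.
  α_3 = 10: Horner steps 2 → 1, so m(10) = 1.
  α_4 = 3: Horner steps 2 → 9, so m(3) = 9.
Codeword c = [8, 2, 1, 9] ∈ F_11^4.


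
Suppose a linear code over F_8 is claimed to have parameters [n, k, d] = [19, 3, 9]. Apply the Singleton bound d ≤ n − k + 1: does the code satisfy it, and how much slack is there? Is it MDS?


Singleton RHS = n − k + 1 = 17, slack = 8, bound satisfied, not MDS.

Singleton bound: d ≤ n − k + 1.
Here n = 19, k = 3, so n − k + 1 = 17.
Given d = 9, check d ≤ 17: YES.
Slack = (n − k + 1) − d = 8.
The code is NOT MDS (slack = 8 > 0).
Description: the claimed parameters are [19, 3, 9]_8; such a code would be non-MDS.


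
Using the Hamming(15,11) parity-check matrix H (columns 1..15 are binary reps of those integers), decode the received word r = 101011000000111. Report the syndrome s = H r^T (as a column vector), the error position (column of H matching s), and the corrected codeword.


s = (1, 1, 0, 1)^T, error position = 13, corrected codeword c = 101011000000011

Compute s = H r^T mod 2 one row at a time:
  s_1 = 0 + 0 + 0 + 0 + 0 + 1 + 1 + 1 = 3 ≡ 1 (mod 2).
  s_2 = 0 + 1 + 1 + 0 + 0 + 1 + 1 + 1 = 5 ≡ 1 (mod 2).
  s_3 = 0 + 1 + 1 + 0 + 0 + 0 + 1 + 1 = 4 ≡ 0 (mod 2).
  s_4 = 1 + 1 + 1 + 0 + 0 + 0 + 1 + 1 = 5 ≡ 1 (mod 2).
s = (1, 1, 0, 1)^T — this equals column 13 of H (binary 1101), so error is at position 13.
Correct: flip bit 13 of r = 101011000000111 to get c = 101011000000011.


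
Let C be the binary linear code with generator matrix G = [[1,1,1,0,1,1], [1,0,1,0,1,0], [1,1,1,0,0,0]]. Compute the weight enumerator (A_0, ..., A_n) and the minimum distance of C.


Weight distribution: A_0 = 1, A_2 = 3, A_3 = 3, A_5 = 1. Minimum distance d = 2.

Enumerate all 2^3 = 8 messages m ∈ F_2^3.
For each, compute codeword c = mG in F_2^6, then tally its weight.
  m = 000 → c = 000000, weight = 0.
  m = 100 → c = 111011, weight = 5.
  m = 010 → c = 101010, weight = 3.
  m = 110 → c = 010001, weight = 2.
  m = 001 → c = 111000, weight = 3.
  m = 101 → c = 000011, weight = 2.
  m = 011 → c = 010010, weight = 2.
  m = 111 → c = 101001, weight = 3.
Tally weights:
  weight 0: 1 codewords.
  weight 2: 3 codewords.
  weight 3: 3 codewords.
  weight 5: 1 codewords.
Minimum distance d = smallest w > 0 with A_w > 0 = 2.
Sanity: Σ A_w = 8 = 2^3 = 8 ✓.


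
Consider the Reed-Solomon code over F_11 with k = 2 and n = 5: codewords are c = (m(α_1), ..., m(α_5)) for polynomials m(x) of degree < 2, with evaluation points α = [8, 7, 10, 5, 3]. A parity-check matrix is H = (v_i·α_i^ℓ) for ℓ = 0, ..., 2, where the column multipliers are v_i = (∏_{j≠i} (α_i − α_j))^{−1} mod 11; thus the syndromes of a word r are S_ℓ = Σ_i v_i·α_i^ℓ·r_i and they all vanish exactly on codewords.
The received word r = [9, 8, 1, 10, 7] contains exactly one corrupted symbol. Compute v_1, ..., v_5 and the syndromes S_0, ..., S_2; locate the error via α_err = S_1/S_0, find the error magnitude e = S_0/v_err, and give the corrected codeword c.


S = (3, 10, 4), error at position 2, error magnitude e = 6, c = [9, 2, 1, 10, 7].

Step 1: column multipliers v_i = (∏_{j≠i}(α_i − α_j))^{−1} mod 11.
  i = 1 (α = 8): (8−7)(8−10)(8−5)(8−3) = 1·(−2)·3·5 = −30 ≡ 3, so v_1 = 3^{−1} = 4 (mod 11).
  i = 2 (α = 7): (7−8)(7−10)(7−5)(7−3) = (−1)·(−3)·2·4 = 24 ≡ 2, so v_2 = 2^{−1} = 6 (mod 11).
  i = 3 (α = 10): (10−8)(10−7)(10−5)(10−3) = 2·3·5·7 = 210 ≡ 1, so v_3 = 1^{−1} = 1 (mod 11).
  i = 4 (α = 5): (5−8)(5−7)(5−10)(5−3) = (−3)·(−2)·(−5)·2 = −60 ≡ 6, so v_4 = 6^{−1} = 2 (mod 11).
  i = 5 (α = 3): (3−8)(3−7)(3−10)(3−5) = (−5)·(−4)·(−7)·(−2) = 280 ≡ 5, so v_5 = 5^{−1} = 9 (mod 11).
  v = [4, 6, 1, 2, 9].
Step 2: syndromes of r = [9, 8, 1, 10, 7] (all sums mod 11).
  S_0 = Σ v_i r_i = 4·9 + 6·8 + 1·1 + 2·10 + 9·7 = 168 ≡ 3.
  S_1 = Σ v_i α_i r_i = 4·8·9 + 6·7·8 + 1·10·1 + 2·5·10 + 9·3·7 = 923 ≡ 10.
  α_i^2 mod 11 = [9, 5, 1, 3, 9].
  S_2 = Σ v_i α_i^2 r_i = 4·9·9 + 6·5·8 + 1·1·1 + 2·3·10 + 9·9·7 = 1192 ≡ 4.
  S = (3, 10, 4) ≠ 0, so r is not a codeword (an error is present).
Step 3: locate the error. For a single error e at position i, S_ℓ = v_i·e·α_i^ℓ, so α_err = S_1/S_0.
  S_0^{−1} = 3^{−1} = 4 (mod 11), so α_err = 10·4 = 40 ≡ 7 = α_2. Error position i = 2.
  Consistency check: S_2/S_1 = 4·10 = 40 ≡ 7 = α_err ✓ (single-error assumption holds).
Step 4: error magnitude e = S_0/v_2 = S_0·∏_{j≠2}(α_2 − α_j) = 3·2 = 6 ≡ 6 (mod 11).
Step 5: correct position 2: c_2 = r_2 − e = 8 − 6 ≡ 2 (mod 11). Hence c = [9, 2, 1, 10, 7].
  Check: interpolating c through the α_i gives m(x) = 8 + 7·x (degree < 2) with m(α_i) = c_i for every i, so c is indeed a codeword.


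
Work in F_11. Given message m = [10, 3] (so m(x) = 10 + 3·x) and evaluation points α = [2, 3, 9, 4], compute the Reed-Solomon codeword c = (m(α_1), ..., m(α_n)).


c = [5, 8, 4, 0]

Message polynomial: m(x) = 10 + 3·x (mod 11).
For each evaluation point α_i, compute m(α_i) mod 11:
  α_1 = 2: Horner steps 3 → 5, so m(2) = 5.
  α_2 = 3: Horner steps 3 → 8, so m(3) = 8.
  α_3 = 9: Horner steps 3 → 4, so m(9) = 4.
  α_4 = 4: Horner steps 3 → 0, so m(4) = 0.
Codeword c = [5, 8, 4, 0] ∈ F_11^4.


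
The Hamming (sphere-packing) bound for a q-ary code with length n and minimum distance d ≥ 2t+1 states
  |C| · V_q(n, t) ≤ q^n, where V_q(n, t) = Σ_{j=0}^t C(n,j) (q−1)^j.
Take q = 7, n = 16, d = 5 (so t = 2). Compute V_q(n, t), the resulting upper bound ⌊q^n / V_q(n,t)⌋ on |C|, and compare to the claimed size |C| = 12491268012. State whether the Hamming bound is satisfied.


V_q(n, t) = 4417, q^n = 33232930569601, Hamming bound = 7523869270, |C| = 12491268012 > bound (violated).

Step 1: Compute V_q(n, t) = Σ_{j=0}^2 C(n, j) (q−1)^j.
  j = 0: C(16,0)·(6)^0 = 1·1 = 1.
  j = 1: C(16,1)·(6)^1 = 16·6 = 96.
  j = 2: C(16,2)·(6)^2 = 120·36 = 4320.
  V_q(n, t) = 1 + 96 + 4320 = 4417.
Step 2: q^n = 7^16 = 33232930569601.
Step 3: Hamming bound ⌊q^n / V_q(n,t)⌋ = ⌊33232930569601/4417⌋ = 7523869270.
Step 4: Compare |C| = 12491268012 to 7523869270: violated.
The claimed |C| lies above the Hamming bound, so no 7-ary code of length 16 with d ≥ 5 can have 12491268012 codewords.


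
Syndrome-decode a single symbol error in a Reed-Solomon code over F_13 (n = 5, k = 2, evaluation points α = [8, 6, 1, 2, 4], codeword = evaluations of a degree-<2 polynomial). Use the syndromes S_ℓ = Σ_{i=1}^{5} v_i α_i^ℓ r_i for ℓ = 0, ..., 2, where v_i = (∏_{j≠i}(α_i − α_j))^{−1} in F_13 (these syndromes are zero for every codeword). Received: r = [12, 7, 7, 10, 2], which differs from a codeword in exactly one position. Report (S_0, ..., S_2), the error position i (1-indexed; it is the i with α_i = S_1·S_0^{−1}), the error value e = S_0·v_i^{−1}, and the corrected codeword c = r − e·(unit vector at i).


S = (6, 6, 6), error at position 3, error magnitude e = 6, c = [12, 7, 1, 10, 2].

Step 1: column multipliers v_i = (∏_{j≠i}(α_i − α_j))^{−1} mod 13.
  i = 1 (α = 8): (8−6)(8−1)(8−2)(8−4) = 2·7·6·4 = 336 ≡ 11, so v_1 = 11^{−1} = 6 (mod 13).
  i = 2 (α = 6): (6−8)(6−1)(6−2)(6−4) = (−2)·5·4·2 = −80 ≡ 11, so v_2 = 11^{−1} = 6 (mod 13).
  i = 3 (α = 1): (1−8)(1−6)(1−2)(1−4) = (−7)·(−5)·(−1)·(−3) = 105 ≡ 1, so v_3 = 1^{−1} = 1 (mod 13).
  i = 4 (α = 2): (2−8)(2−6)(2−1)(2−4) = (−6)·(−4)·1·(−2) = −48 ≡ 4, so v_4 = 4^{−1} = 10 (mod 13).
  i = 5 (α = 4): (4−8)(4−6)(4−1)(4−2) = (−4)·(−2)·3·2 = 48 ≡ 9, so v_5 = 9^{−1} = 3 (mod 13).
  v = [6, 6, 1, 10, 3].
Step 2: syndromes of r = [12, 7, 7, 10, 2] (all sums mod 13).
  S_0 = Σ v_i r_i = 6·12 + 6·7 + 1·7 + 10·10 + 3·2 = 227 ≡ 6.
  S_1 = Σ v_i α_i r_i = 6·8·12 + 6·6·7 + 1·1·7 + 10·2·10 + 3·4·2 = 1059 ≡ 6.
  α_i^2 mod 13 = [12, 10, 1, 4, 3].
  S_2 = Σ v_i α_i^2 r_i = 6·12·12 + 6·10·7 + 1·1·7 + 10·4·10 + 3·3·2 = 1709 ≡ 6.
  S = (6, 6, 6) ≠ 0, so r is not a codeword (an error is present).
Step 3: locate the error. For a single error e at position i, S_ℓ = v_i·e·α_i^ℓ, so α_err = S_1/S_0.
  S_0^{−1} = 6^{−1} = 11 (mod 13), so α_err = 6·11 = 66 ≡ 1 = α_3. Error position i = 3.
  Consistency check: S_2/S_1 = 6·11 = 66 ≡ 1 = α_err ✓ (single-error assumption holds).
Step 4: error magnitude e = S_0/v_3 = S_0·∏_{j≠3}(α_3 − α_j) = 6·1 = 6 ≡ 6 (mod 13).
Step 5: correct position 3: c_3 = r_3 − e = 7 − 6 ≡ 1 (mod 13). Hence c = [12, 7, 1, 10, 2].
  Check: interpolating c through the α_i gives m(x) = 5 + 9·x (degree < 2) with m(α_i) = c_i for every i, so c is indeed a codeword.


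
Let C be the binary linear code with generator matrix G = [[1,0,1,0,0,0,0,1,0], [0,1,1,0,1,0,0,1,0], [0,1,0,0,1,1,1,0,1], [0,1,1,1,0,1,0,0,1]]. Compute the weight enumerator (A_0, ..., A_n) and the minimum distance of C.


Weight distribution: A_0 = 1, A_3 = 2, A_4 = 4, A_5 = 6, A_6 = 2, A_8 = 1. Minimum distance d = 3.

Enumerate all 2^4 = 16 messages m ∈ F_2^4.
For each, compute codeword c = mG in F_2^9, then tally its weight.
  m = 0000 → c = 000000000, weight = 0.
  m = 1000 → c = 101000010, weight = 3.
  m = 0100 → c = 011010010, weight = 4.
  m = 1100 → c = 110010000, weight = 3.
  m = 0010 → c = 010011101, weight = 5.
  m = 1010 → c = 111011111, weight = 8.
  m = 0110 → c = 001001111, weight = 5.
  m = 1110 → c = 100001101, weight = 4.
  m = 0001 → c = 011101001, weight = 5.
  m = 1001 → c = 110101011, weight = 6.
  m = 0101 → c = 000111011, weight = 5.
  m = 1101 → c = 101111001, weight = 6.
  m = 0011 → c = 001110100, weight = 4.
  m = 1011 → c = 100110110, weight = 5.
  m = 0111 → c = 010100110, weight = 4.
  m = 1111 → c = 111100100, weight = 5.
Tally weights:
  weight 0: 1 codewords.
  weight 3: 2 codewords.
  weight 4: 4 codewords.
  weight 5: 6 codewords.
  weight 6: 2 codewords.
  weight 8: 1 codewords.
Minimum distance d = smallest w > 0 with A_w > 0 = 3.
Sanity: Σ A_w = 16 = 2^4 = 16 ✓.


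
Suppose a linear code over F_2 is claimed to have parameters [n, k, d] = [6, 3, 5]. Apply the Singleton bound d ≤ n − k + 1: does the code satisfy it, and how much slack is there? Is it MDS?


Singleton RHS = n − k + 1 = 4, slack = -1, bound violated (no such code; not MDS).

Singleton bound: d ≤ n − k + 1.
Here n = 6, k = 3, so n − k + 1 = 4.
Given d = 5, check d ≤ 4: NO.
Slack = (n − k + 1) − d = -1.
The slack is negative: d = 5 exceeds n − k + 1 = 4 by 1, so the Singleton bound is violated and no linear [6, 3, 5]_2 code can exist. In particular it is not MDS (MDS requires d = n − k + 1 exactly).
Description: the claimed parameters are [6, 3, 5]_2; such a code would be impossible (violates the Singleton bound).


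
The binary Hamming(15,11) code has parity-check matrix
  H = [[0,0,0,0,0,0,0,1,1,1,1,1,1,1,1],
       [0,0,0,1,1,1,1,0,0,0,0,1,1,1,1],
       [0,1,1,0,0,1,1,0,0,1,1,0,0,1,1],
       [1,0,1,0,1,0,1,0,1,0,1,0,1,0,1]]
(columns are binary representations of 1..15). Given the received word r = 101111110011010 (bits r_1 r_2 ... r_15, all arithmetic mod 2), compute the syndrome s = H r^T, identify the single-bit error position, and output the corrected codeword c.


s = (0, 0, 1, 1)^T, error position = 3, corrected codeword c = 100111110011010

Compute s = H r^T mod 2 one row at a time:
  s_1 = 1 + 0 + 0 + 1 + 1 + 0 + 1 + 0 = 4 ≡ 0 (mod 2).
  s_2 = 1 + 1 + 1 + 1 + 1 + 0 + 1 + 0 = 6 ≡ 0 (mod 2).
  s_3 = 0 + 1 + 1 + 1 + 0 + 1 + 1 + 0 = 5 ≡ 1 (mod 2).
  s_4 = 1 + 1 + 1 + 1 + 0 + 1 + 0 + 0 = 5 ≡ 1 (mod 2).
s = (0, 0, 1, 1)^T — this equals column 3 of H (binary 0011), so error is at position 3.
Correct: flip bit 3 of r = 101111110011010 to get c = 100111110011010.


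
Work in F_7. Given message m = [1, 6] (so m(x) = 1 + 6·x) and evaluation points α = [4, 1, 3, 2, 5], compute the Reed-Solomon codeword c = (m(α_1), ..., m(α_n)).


c = [4, 0, 5, 6, 3]

Message polynomial: m(x) = 1 + 6·x (mod 7).
For each evaluation point α_i, compute m(α_i) mod 7:
  α_1 = 4: Horner steps 6 → 4, so m(4) = 4.
  α_2 = 1: Horner steps 6 → 0, so m(1) = 0.
  α_3 = 3: Horner steps 6 → 5, so m(3) = 5.
  α_4 = 2: Horner steps 6 → 6, so m(2) = 6.
  α_5 = 5: Horner steps 6 → 3, so m(5) = 3.
Codeword c = [4, 0, 5, 6, 3] ∈ F_7^5.


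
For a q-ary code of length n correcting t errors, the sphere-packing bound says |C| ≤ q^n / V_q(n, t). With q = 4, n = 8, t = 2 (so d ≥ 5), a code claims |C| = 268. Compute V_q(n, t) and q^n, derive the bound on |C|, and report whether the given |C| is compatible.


V_q(n, t) = 277, q^n = 65536, Hamming bound = 236, |C| = 268 > bound (violated).

Step 1: Compute V_q(n, t) = Σ_{j=0}^2 C(n, j) (q−1)^j.
  j = 0: C(8,0)·(3)^0 = 1·1 = 1.
  j = 1: C(8,1)·(3)^1 = 8·3 = 24.
  j = 2: C(8,2)·(3)^2 = 28·9 = 252.
  V_q(n, t) = 1 + 24 + 252 = 277.
Step 2: q^n = 4^8 = 65536.
Step 3: Hamming bound ⌊q^n / V_q(n,t)⌋ = ⌊65536/277⌋ = 236.
Step 4: Compare |C| = 268 to 236: violated.
The claimed |C| lies above the Hamming bound, so no 4-ary code of length 8 with d ≥ 5 can have 268 codewords.


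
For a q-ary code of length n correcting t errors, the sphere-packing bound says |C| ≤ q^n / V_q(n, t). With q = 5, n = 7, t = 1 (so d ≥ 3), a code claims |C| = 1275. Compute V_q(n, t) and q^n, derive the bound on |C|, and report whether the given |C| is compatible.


V_q(n, t) = 29, q^n = 78125, Hamming bound = 2693, |C| = 1275 ≤ bound (satisfied).

Step 1: Compute V_q(n, t) = Σ_{j=0}^1 C(n, j) (q−1)^j.
  j = 0: C(7,0)·(4)^0 = 1·1 = 1.
  j = 1: C(7,1)·(4)^1 = 7·4 = 28.
  V_q(n, t) = 1 + 28 = 29.
Step 2: q^n = 5^7 = 78125.
Step 3: Hamming bound ⌊q^n / V_q(n,t)⌋ = ⌊78125/29⌋ = 2693.
Step 4: Compare |C| = 1275 to 2693: satisfied.
The claimed |C| lies below the Hamming bound.


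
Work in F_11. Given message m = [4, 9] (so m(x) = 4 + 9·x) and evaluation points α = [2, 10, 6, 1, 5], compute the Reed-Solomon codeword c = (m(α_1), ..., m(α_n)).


c = [0, 6, 3, 2, 5]

Message polynomial: m(x) = 4 + 9·x (mod 11).
For each evaluation point α_i, compute m(α_i) mod 11:
  α_1 = 2: Horner steps 9 → 0, so m(2) = 0.
  α_2 = 10: Horner steps 9 → 6, so m(10) = 6.
  α_3 = 6: Horner steps 9 → 3, so m(6) = 3.
  α_4 = 1: Horner steps 9 → 2, so m(1) = 2.
  α_5 = 5: Horner steps 9 → 5, so m(5) = 5.
Codeword c = [0, 6, 3, 2, 5] ∈ F_11^5.


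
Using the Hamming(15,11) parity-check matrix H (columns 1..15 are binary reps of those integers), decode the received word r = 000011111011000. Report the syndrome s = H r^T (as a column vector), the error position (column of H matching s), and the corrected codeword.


s = (0, 0, 1, 0)^T, error position = 2, corrected codeword c = 010011111011000

Compute s = H r^T mod 2 one row at a time:
  s_1 = 1 + 1 + 0 + 1 + 1 + 0 + 0 + 0 = 4 ≡ 0 (mod 2).
  s_2 = 0 + 1 + 1 + 1 + 1 + 0 + 0 + 0 = 4 ≡ 0 (mod 2).
  s_3 = 0 + 0 + 1 + 1 + 0 + 1 + 0 + 0 = 3 ≡ 1 (mod 2).
  s_4 = 0 + 0 + 1 + 1 + 1 + 1 + 0 + 0 = 4 ≡ 0 (mod 2).
s = (0, 0, 1, 0)^T — this equals column 2 of H (binary 0010), so error is at position 2.
Correct: flip bit 2 of r = 000011111011000 to get c = 010011111011000.


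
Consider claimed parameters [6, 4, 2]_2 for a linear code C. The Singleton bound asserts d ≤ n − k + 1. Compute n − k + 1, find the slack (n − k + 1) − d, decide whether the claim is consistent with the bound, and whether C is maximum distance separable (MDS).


Singleton RHS = n − k + 1 = 3, slack = 1, bound satisfied, not MDS.

Singleton bound: d ≤ n − k + 1.
Here n = 6, k = 4, so n − k + 1 = 3.
Given d = 2, check d ≤ 3: YES.
Slack = (n − k + 1) − d = 1.
The code is NOT MDS (slack = 1 > 0).
Description: the claimed parameters are [6, 4, 2]_2; such a code would be non-MDS.


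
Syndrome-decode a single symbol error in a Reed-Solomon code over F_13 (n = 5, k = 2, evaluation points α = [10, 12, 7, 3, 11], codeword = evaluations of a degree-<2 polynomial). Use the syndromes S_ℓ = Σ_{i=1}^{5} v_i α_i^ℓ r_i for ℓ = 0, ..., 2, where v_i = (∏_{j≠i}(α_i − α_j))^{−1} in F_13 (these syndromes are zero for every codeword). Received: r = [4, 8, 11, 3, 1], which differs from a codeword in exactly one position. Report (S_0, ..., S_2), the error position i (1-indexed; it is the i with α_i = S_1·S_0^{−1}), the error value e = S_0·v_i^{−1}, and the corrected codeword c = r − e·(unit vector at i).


S = (3, 7, 12), error at position 5, error magnitude e = 8, c = [4, 8, 11, 3, 6].

Step 1: column multipliers v_i = (∏_{j≠i}(α_i − α_j))^{−1} mod 13.
  i = 1 (α = 10): (10−12)(10−7)(10−3)(10−11) = (−2)·3·7·(−1) = 42 ≡ 3, so v_1 = 3^{−1} = 9 (mod 13).
  i = 2 (α = 12): (12−10)(12−7)(12−3)(12−11) = 2·5·9·1 = 90 ≡ 12, so v_2 = 12^{−1} = 12 (mod 13).
  i = 3 (α = 7): (7−10)(7−12)(7−3)(7−11) = (−3)·(−5)·4·(−4) = −240 ≡ 7, so v_3 = 7^{−1} = 2 (mod 13).
  i = 4 (α = 3): (3−10)(3−12)(3−7)(3−11) = (−7)·(−9)·(−4)·(−8) = 2016 ≡ 1, so v_4 = 1^{−1} = 1 (mod 13).
  i = 5 (α = 11): (11−10)(11−12)(11−7)(11−3) = 1·(−1)·4·8 = −32 ≡ 7, so v_5 = 7^{−1} = 2 (mod 13).
  v = [9, 12, 2, 1, 2].
Step 2: syndromes of r = [4, 8, 11, 3, 1] (all sums mod 13).
  S_0 = Σ v_i r_i = 9·4 + 12·8 + 2·11 + 1·3 + 2·1 = 159 ≡ 3.
  S_1 = Σ v_i α_i r_i = 9·10·4 + 12·12·8 + 2·7·11 + 1·3·3 + 2·11·1 = 1697 ≡ 7.
  α_i^2 mod 13 = [9, 1, 10, 9, 4].
  S_2 = Σ v_i α_i^2 r_i = 9·9·4 + 12·1·8 + 2·10·11 + 1·9·3 + 2·4·1 = 675 ≡ 12.
  S = (3, 7, 12) ≠ 0, so r is not a codeword (an error is present).
Step 3: locate the error. For a single error e at position i, S_ℓ = v_i·e·α_i^ℓ, so α_err = S_1/S_0.
  S_0^{−1} = 3^{−1} = 9 (mod 13), so α_err = 7·9 = 63 ≡ 11 = α_5. Error position i = 5.
  Consistency check: S_2/S_1 = 12·2 = 24 ≡ 11 = α_err ✓ (single-error assumption holds).
Step 4: error magnitude e = S_0/v_5 = S_0·∏_{j≠5}(α_5 − α_j) = 3·7 = 21 ≡ 8 (mod 13).
Step 5: correct position 5: c_5 = r_5 − e = 1 − 8 ≡ 6 (mod 13). Hence c = [4, 8, 11, 3, 6].
  Check: interpolating c through the α_i gives m(x) = 10 + 2·x (degree < 2) with m(α_i) = c_i for every i, so c is indeed a codeword.


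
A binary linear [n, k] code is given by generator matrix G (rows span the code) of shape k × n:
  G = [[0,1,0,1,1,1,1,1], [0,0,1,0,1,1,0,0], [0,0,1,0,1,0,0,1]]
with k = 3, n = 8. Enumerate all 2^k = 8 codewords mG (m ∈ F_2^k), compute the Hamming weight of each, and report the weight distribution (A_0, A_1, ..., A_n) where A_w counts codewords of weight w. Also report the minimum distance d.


Weight distribution: A_0 = 1, A_2 = 1, A_3 = 2, A_4 = 1, A_5 = 2, A_6 = 1. Minimum distance d = 2.

Enumerate all 2^3 = 8 messages m ∈ F_2^3.
For each, compute codeword c = mG in F_2^8, then tally its weight.
  m = 000 → c = 00000000, weight = 0.
  m = 100 → c = 01011111, weight = 6.
  m = 010 → c = 00101100, weight = 3.
  m = 110 → c = 01110011, weight = 5.
  m = 001 → c = 00101001, weight = 3.
  m = 101 → c = 01110110, weight = 5.
  m = 011 → c = 00000101, weight = 2.
  m = 111 → c = 01011010, weight = 4.
Tally weights:
  weight 0: 1 codewords.
  weight 2: 1 codewords.
  weight 3: 2 codewords.
  weight 4: 1 codewords.
  weight 5: 2 codewords.
  weight 6: 1 codewords.
Minimum distance d = smallest w > 0 with A_w > 0 = 2.
Sanity: Σ A_w = 8 = 2^3 = 8 ✓.


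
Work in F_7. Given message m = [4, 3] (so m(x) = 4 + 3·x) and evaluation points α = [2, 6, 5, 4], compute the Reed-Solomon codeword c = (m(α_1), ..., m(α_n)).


c = [3, 1, 5, 2]

Message polynomial: m(x) = 4 + 3·x (mod 7).
For each evaluation point α_i, compute m(α_i) mod 7:
  α_1 = 2: Horner steps 3 → 3, so m(2) = 3.
  α_2 = 6: Horner steps 3 → 1, so m(6) = 1.
  α_3 = 5: Horner steps 3 → 5, so m(5) = 5.
  α_4 = 4: Horner steps 3 → 2, so m(4) = 2.
Codeword c = [3, 1, 5, 2] ∈ F_7^4.


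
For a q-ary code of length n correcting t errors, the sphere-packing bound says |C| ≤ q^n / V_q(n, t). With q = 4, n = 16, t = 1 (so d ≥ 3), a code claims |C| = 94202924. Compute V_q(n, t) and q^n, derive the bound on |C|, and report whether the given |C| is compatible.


V_q(n, t) = 49, q^n = 4294967296, Hamming bound = 87652393, |C| = 94202924 > bound (violated).

Step 1: Compute V_q(n, t) = Σ_{j=0}^1 C(n, j) (q−1)^j.
  j = 0: C(16,0)·(3)^0 = 1·1 = 1.
  j = 1: C(16,1)·(3)^1 = 16·3 = 48.
  V_q(n, t) = 1 + 48 = 49.
Step 2: q^n = 4^16 = 4294967296.
Step 3: Hamming bound ⌊q^n / V_q(n,t)⌋ = ⌊4294967296/49⌋ = 87652393.
Step 4: Compare |C| = 94202924 to 87652393: violated.
The claimed |C| lies above the Hamming bound, so no 4-ary code of length 16 with d ≥ 3 can have 94202924 codewords.


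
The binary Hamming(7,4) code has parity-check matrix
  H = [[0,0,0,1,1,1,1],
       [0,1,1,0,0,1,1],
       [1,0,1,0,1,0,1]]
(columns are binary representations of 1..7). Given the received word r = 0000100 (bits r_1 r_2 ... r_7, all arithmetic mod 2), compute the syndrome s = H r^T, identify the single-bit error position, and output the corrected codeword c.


s = (1, 0, 1)^T, error position = 5, corrected codeword c = 0000000

Compute s = H r^T mod 2 one row at a time:
  s_1 = 0 + 1 + 0 + 0 = 1 ≡ 1 (mod 2).
  s_2 = 0 + 0 + 0 + 0 = 0 ≡ 0 (mod 2).
  s_3 = 0 + 0 + 1 + 0 = 1 ≡ 1 (mod 2).
s = (1, 0, 1)^T — this equals column 5 of H (binary 101), so error is at position 5.
Correct: flip bit 5 of r = 0000100 to get c = 0000000.


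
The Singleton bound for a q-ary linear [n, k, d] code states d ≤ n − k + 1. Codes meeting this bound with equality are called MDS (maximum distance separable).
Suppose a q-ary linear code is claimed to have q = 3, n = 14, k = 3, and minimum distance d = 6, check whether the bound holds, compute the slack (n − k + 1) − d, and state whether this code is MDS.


Singleton RHS = n − k + 1 = 12, slack = 6, bound satisfied, not MDS.

Singleton bound: d ≤ n − k + 1.
Here n = 14, k = 3, so n − k + 1 = 12.
Given d = 6, check d ≤ 12: YES.
Slack = (n − k + 1) − d = 6.
The code is NOT MDS (slack = 6 > 0).
Description: the claimed parameters are [14, 3, 6]_3; such a code would be non-MDS.


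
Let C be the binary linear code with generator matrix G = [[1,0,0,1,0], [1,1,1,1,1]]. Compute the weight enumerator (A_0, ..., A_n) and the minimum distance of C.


Weight distribution: A_0 = 1, A_2 = 1, A_3 = 1, A_5 = 1. Minimum distance d = 2.

Enumerate all 2^2 = 4 messages m ∈ F_2^2.
For each, compute codeword c = mG in F_2^5, then tally its weight.
  m = 00 → c = 00000, weight = 0.
  m = 10 → c = 10010, weight = 2.
  m = 01 → c = 11111, weight = 5.
  m = 11 → c = 01101, weight = 3.
Tally weights:
  weight 0: 1 codewords.
  weight 2: 1 codewords.
  weight 3: 1 codewords.
  weight 5: 1 codewords.
Minimum distance d = smallest w > 0 with A_w > 0 = 2.
Sanity: Σ A_w = 4 = 2^2 = 4 ✓.


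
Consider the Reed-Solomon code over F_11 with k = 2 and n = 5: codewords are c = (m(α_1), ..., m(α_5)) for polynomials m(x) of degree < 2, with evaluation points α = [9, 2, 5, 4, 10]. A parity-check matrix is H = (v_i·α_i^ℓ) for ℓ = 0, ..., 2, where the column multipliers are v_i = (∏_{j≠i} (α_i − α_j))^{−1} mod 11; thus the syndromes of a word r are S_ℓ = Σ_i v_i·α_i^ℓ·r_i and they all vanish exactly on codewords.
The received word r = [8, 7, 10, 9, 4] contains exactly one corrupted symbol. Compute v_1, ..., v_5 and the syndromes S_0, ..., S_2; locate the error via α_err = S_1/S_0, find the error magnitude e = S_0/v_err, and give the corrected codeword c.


S = (9, 4, 3), error at position 1, error magnitude e = 5, c = [3, 7, 10, 9, 4].

Step 1: column multipliers v_i = (∏_{j≠i}(α_i − α_j))^{−1} mod 11.
  i = 1 (α = 9): (9−2)(9−5)(9−4)(9−10) = 7·4·5·(−1) = −140 ≡ 3, so v_1 = 3^{−1} = 4 (mod 11).
  i = 2 (α = 2): (2−9)(2−5)(2−4)(2−10) = (−7)·(−3)·(−2)·(−8) = 336 ≡ 6, so v_2 = 6^{−1} = 2 (mod 11).
  i = 3 (α = 5): (5−9)(5−2)(5−4)(5−10) = (−4)·3·1·(−5) = 60 ≡ 5, so v_3 = 5^{−1} = 9 (mod 11).
  i = 4 (α = 4): (4−9)(4−2)(4−5)(4−10) = (−5)·2·(−1)·(−6) = −60 ≡ 6, so v_4 = 6^{−1} = 2 (mod 11).
  i = 5 (α = 10): (10−9)(10−2)(10−5)(10−4) = 1·8·5·6 = 240 ≡ 9, so v_5 = 9^{−1} = 5 (mod 11).
  v = [4, 2, 9, 2, 5].
Step 2: syndromes of r = [8, 7, 10, 9, 4] (all sums mod 11).
  S_0 = Σ v_i r_i = 4·8 + 2·7 + 9·10 + 2·9 + 5·4 = 174 ≡ 9.
  S_1 = Σ v_i α_i r_i = 4·9·8 + 2·2·7 + 9·5·10 + 2·4·9 + 5·10·4 = 1038 ≡ 4.
  α_i^2 mod 11 = [4, 4, 3, 5, 1].
  S_2 = Σ v_i α_i^2 r_i = 4·4·8 + 2·4·7 + 9·3·10 + 2·5·9 + 5·1·4 = 564 ≡ 3.
  S = (9, 4, 3) ≠ 0, so r is not a codeword (an error is present).
Step 3: locate the error. For a single error e at position i, S_ℓ = v_i·e·α_i^ℓ, so α_err = S_1/S_0.
  S_0^{−1} = 9^{−1} = 5 (mod 11), so α_err = 4·5 = 20 ≡ 9 = α_1. Error position i = 1.
  Consistency check: S_2/S_1 = 3·3 = 9 ≡ 9 = α_err ✓ (single-error assumption holds).
Step 4: error magnitude e = S_0/v_1 = S_0·∏_{j≠1}(α_1 − α_j) = 9·3 = 27 ≡ 5 (mod 11).
Step 5: correct position 1: c_1 = r_1 − e = 8 − 5 ≡ 3 (mod 11). Hence c = [3, 7, 10, 9, 4].
  Check: interpolating c through the α_i gives m(x) = 5 + 1·x (degree < 2) with m(α_i) = c_i for every i, so c is indeed a codeword.


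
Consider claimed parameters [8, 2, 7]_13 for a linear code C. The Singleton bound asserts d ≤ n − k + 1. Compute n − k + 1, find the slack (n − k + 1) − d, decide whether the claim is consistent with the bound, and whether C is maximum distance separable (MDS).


Singleton RHS = n − k + 1 = 7, slack = 0, bound satisfied, MDS.

Singleton bound: d ≤ n − k + 1.
Here n = 8, k = 2, so n − k + 1 = 7.
Given d = 7, check d ≤ 7: YES.
Slack = (n − k + 1) − d = 0.
The code is MDS (slack = 0).
Description: the claimed parameters are [8, 2, 7]_13; such a code would be MDS (meets Singleton bound).


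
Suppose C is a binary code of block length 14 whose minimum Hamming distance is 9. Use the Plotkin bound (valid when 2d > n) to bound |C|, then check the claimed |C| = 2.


Plotkin bound M ≤ 4; given |C| = 2 ≤ bound (satisfied).

Check applicability: 2d = 18, n = 14.
2d − n = 4 > 0, so Plotkin applies.
Compute d/(2d−n) = 9/4 ≈ 2.2500.
⌊d/(2d−n)⌋ = 2.
Plotkin bound: M ≤ 2·2 = 4.
Given |C| = 2, check: satisfied.
This |C| is below the Plotkin bound.


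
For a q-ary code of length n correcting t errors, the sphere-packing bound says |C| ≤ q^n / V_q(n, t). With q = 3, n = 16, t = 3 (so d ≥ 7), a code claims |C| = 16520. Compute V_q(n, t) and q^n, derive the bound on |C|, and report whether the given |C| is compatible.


V_q(n, t) = 4993, q^n = 43046721, Hamming bound = 8621, |C| = 16520 > bound (violated).

Step 1: Compute V_q(n, t) = Σ_{j=0}^3 C(n, j) (q−1)^j.
  j = 0: C(16,0)·(2)^0 = 1·1 = 1.
  j = 1: C(16,1)·(2)^1 = 16·2 = 32.
  j = 2: C(16,2)·(2)^2 = 120·4 = 480.
  j = 3: C(16,3)·(2)^3 = 560·8 = 4480.
  V_q(n, t) = 1 + 32 + 480 + 4480 = 4993.
Step 2: q^n = 3^16 = 43046721.
Step 3: Hamming bound ⌊q^n / V_q(n,t)⌋ = ⌊43046721/4993⌋ = 8621.
Step 4: Compare |C| = 16520 to 8621: violated.
The claimed |C| lies above the Hamming bound, so no 3-ary code of length 16 with d ≥ 7 can have 16520 codewords.
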